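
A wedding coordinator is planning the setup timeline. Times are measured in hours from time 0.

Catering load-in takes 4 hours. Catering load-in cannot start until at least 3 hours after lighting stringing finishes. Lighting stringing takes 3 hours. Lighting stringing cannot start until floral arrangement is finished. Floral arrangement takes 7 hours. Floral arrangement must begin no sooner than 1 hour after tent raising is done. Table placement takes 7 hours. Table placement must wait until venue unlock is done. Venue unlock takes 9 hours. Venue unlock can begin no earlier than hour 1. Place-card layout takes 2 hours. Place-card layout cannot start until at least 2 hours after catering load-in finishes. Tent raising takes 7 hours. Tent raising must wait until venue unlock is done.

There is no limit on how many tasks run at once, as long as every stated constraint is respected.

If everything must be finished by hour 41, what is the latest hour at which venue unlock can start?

Place-card layout has no dependents, so it just needs to finish by hour 41. Starting by 41 − 2 = hour 39 achieves that.
Since place-card layout (must start by hour 39, minus 2-hour gap → hour 37) depends on it, catering load-in must finish by hour 37. Backing off its 4-hour duration gives a latest start of hour 33.
Lighting stringing has to be done before catering load-in (must start by hour 33, minus 3-hour gap → hour 30). That means finishing by hour 30, i.e. starting by 30 − 3 = hour 27.
Floral arrangement feeds into lighting stringing (must start by hour 27); so floral arrangement must finish by hour 27 and therefore start by hour 20.
Tent raising feeds into floral arrangement (must start by hour 20, minus 1-hour gap → hour 19); so tent raising must finish by hour 19 and therefore start by hour 12.
Nothing follows table placement; the deadline of hour 41 is its only limit. It must start by 41 − 7 = hour 34.
Venue unlock feeds tent raising (must start by hour 12); table placement (must start by hour 34). Taking the minimum, venue unlock must finish by hour 12 and start by 12 − 9 = hour 3.

3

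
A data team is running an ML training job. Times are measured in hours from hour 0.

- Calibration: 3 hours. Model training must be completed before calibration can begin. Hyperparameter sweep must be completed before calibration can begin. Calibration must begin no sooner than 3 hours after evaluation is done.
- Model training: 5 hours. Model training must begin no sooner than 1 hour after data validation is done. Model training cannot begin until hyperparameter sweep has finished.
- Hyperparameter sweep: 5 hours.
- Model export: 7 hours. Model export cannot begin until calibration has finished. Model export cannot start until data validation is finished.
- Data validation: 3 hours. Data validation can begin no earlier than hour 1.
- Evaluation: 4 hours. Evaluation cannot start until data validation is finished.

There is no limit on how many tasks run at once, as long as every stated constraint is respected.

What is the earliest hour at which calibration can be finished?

14

Hyperparameter sweep has no prerequisites, so it starts at hour 0 and finishes at hour 5.
After its own release at hour 1, data validation can start at hour 1 and finishes at hour 4.
Evaluation waits on data validation (finishes hour 4), so it starts at hour 4 and finishes at 4 + 4 = hour 8.
Model training needs all of data validation (finishes hour 4, plus 1-hour gap → hour 5); hyperparameter sweep (finishes hour 5). That puts its earliest start at hour 5; it finishes at 5 + 5 = hour 10.
Calibration needs all of model training (finishes hour 10); hyperparameter sweep (finishes hour 5); evaluation (finishes hour 8, plus 3-hour gap → hour 11). That puts its earliest start at hour 11; it finishes at 11 + 3 = hour 14.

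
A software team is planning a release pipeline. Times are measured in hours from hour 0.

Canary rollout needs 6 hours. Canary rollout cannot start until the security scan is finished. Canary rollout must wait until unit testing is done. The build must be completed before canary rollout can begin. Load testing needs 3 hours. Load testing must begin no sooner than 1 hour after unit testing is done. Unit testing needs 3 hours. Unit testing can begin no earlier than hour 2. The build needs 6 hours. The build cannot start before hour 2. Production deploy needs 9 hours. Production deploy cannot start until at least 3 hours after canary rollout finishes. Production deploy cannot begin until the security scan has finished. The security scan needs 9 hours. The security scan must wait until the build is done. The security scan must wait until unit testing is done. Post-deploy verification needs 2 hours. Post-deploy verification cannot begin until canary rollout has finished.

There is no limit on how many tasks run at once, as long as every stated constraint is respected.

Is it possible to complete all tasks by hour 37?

Yes

Unit testing cannot begin until its own release at hour 2. It runs from hour 2 to 2 + 3 = hour 5.
Load testing waits on unit testing (finishes hour 5, plus 1-hour gap → hour 6), so it starts at hour 6 and finishes at 6 + 3 = hour 9.
After its own release at hour 2, the build can start at hour 2 and finishes at hour 8.
The security scan has to wait for the build (finishes hour 8); unit testing (finishes hour 5). The latest of these is hour 8, so the security scan runs hour 8 to 8 + 9 = hour 17.
Canary rollout cannot start until the security scan (finishes hour 17); unit testing (finishes hour 5); the build (finishes hour 8). The controlling bound is hour 17, so canary rollout finishes at 17 + 6 = hour 23.
Post-deploy verification waits on canary rollout (finishes hour 23), so it starts at hour 23 and finishes at 23 + 2 = hour 25.
Production deploy has to wait for canary rollout (finishes hour 23, plus 3-hour gap → hour 26); the security scan (finishes hour 17). The latest of these is hour 26, so production deploy runs hour 26 to 26 + 9 = hour 35.
Every task is finished by hour 35, which is no later than the deadline of 37, so the schedule is feasible.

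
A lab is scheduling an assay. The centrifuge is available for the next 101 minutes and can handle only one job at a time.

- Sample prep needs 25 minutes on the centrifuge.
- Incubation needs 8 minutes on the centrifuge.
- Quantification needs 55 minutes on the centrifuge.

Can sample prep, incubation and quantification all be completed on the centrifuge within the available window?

Running back to back, the jobs need 25 + 8 + 55 = 88 minutes on the centrifuge.
Since 88 ≤ 101, they fit within the window.

Yes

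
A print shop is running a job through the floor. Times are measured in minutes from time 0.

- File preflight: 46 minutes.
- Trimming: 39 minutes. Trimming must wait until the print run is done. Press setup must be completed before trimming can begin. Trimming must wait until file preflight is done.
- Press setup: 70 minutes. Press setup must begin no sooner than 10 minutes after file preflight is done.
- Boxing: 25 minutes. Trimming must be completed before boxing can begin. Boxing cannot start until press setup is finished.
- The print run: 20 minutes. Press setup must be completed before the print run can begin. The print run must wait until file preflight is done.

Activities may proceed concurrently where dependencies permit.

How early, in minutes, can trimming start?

146

File preflight has no prerequisites, so it starts at minute 0 and finishes at minute 46.
After file preflight (finishes minute 46, plus 10-minute gap → minute 56), press setup can start at minute 56 and finishes at minute 126.
For the print run: press setup (finishes minute 126); file preflight (finishes minute 46). Taking the maximum gives a start of minute 126, and it finishes at 126 + 20 = minute 146.
Trimming waits on the print run (finishes minute 146); press setup (finishes minute 126); file preflight (finishes minute 46). The latest of these is minute 146, which is the earliest trimming can start.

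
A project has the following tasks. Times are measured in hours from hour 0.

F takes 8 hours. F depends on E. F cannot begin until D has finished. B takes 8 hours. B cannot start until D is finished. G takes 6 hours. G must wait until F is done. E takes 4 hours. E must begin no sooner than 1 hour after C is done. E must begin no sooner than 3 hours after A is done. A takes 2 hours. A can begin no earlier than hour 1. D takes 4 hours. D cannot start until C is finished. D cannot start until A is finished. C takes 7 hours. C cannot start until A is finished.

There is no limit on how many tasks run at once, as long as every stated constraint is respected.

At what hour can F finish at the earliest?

After its own release at hour 1, A can start at hour 1 and finishes at hour 3.
After A (finishes hour 3), C can start at hour 3 and finishes at hour 10.
For E: C (finishes hour 10, plus 1-hour gap → hour 11); A (finishes hour 3, plus 3-hour gap → hour 6). Taking the maximum gives a start of hour 11, and it finishes at 11 + 4 = hour 15.
D cannot start until C (finishes hour 10); A (finishes hour 3). The controlling bound is hour 10, so D finishes at 10 + 4 = hour 14.
For F: E (finishes hour 15); D (finishes hour 14). Taking the maximum gives a start of hour 15, and it finishes at 15 + 8 = hour 23.

23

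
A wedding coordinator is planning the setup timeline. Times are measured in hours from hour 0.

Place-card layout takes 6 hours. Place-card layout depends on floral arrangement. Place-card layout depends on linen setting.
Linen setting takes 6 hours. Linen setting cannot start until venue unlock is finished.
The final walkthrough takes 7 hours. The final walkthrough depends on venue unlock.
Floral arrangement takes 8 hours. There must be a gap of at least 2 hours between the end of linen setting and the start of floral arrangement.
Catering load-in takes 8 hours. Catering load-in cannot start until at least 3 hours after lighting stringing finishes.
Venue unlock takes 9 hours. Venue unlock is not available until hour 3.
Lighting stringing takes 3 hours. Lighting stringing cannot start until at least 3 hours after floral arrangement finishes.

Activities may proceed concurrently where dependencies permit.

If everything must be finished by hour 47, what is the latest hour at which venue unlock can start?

Catering load-in has no dependents, so it just needs to finish by hour 47. Starting by 47 − 8 = hour 39 achieves that.
Since catering load-in (must start by hour 39, minus 3-hour gap → hour 36) depends on it, lighting stringing must finish by hour 36. Backing off its 3-hour duration gives a latest start of hour 33.
Place-card layout has no dependents, so it just needs to finish by hour 47. Starting by 47 − 6 = hour 41 achieves that.
Floral arrangement feeds lighting stringing (must start by hour 33, minus 3-hour gap → hour 30); place-card layout (must start by hour 41). Taking the minimum, floral arrangement must finish by hour 30 and start by 30 − 8 = hour 22.
Linen setting has several dependents: floral arrangement (must start by hour 22, minus 2-hour gap → hour 20); place-card layout (must start by hour 41). The earliest of those limits is hour 20, so linen setting must start by 20 − 6 = hour 14.
To finish by hour 47, the final walkthrough (duration 7) must start no later than hour 40.
Venue unlock feeds linen setting (must start by hour 14); the final walkthrough (must start by hour 40). Taking the minimum, venue unlock must finish by hour 14 and start by 14 − 9 = hour 5.

5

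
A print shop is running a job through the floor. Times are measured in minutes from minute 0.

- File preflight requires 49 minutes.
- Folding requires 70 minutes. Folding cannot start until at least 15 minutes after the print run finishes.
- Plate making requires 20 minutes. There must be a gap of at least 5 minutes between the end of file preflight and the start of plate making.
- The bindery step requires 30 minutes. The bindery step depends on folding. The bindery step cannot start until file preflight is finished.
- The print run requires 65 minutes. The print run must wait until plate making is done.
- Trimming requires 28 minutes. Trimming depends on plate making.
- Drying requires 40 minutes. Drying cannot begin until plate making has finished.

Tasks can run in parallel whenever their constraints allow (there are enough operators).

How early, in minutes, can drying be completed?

114

File preflight can start immediately at minute 0; it finishes at minute 49.
Plate making cannot begin until file preflight (finishes minute 49, plus 5-minute gap → minute 54). It runs from minute 54 to 54 + 20 = minute 74.
Drying cannot begin until plate making (finishes minute 74). It runs from minute 74 to 74 + 40 = minute 114.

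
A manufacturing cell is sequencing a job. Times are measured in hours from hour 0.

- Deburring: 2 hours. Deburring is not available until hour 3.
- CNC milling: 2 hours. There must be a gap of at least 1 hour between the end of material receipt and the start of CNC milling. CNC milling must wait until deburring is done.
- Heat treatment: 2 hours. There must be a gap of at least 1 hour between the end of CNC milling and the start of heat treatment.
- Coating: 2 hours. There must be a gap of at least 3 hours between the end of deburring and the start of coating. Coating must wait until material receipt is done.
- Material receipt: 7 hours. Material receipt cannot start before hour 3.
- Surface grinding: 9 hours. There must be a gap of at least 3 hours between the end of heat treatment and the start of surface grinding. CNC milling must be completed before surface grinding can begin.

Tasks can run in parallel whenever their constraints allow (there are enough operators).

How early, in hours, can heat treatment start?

14

Deburring waits on its own release at hour 3, so it starts at hour 3 and finishes at 3 + 2 = hour 5.
Material receipt waits on its own release at hour 3, so it starts at hour 3 and finishes at 3 + 7 = hour 10.
CNC milling has to wait for material receipt (finishes hour 10, plus 1-hour gap → hour 11); deburring (finishes hour 5). The latest of these is hour 11, so CNC milling runs hour 11 to 11 + 2 = hour 13.
Heat treatment waits on CNC milling (finishes hour 13, plus 1-hour gap → hour 14), so the earliest it can start is hour 14.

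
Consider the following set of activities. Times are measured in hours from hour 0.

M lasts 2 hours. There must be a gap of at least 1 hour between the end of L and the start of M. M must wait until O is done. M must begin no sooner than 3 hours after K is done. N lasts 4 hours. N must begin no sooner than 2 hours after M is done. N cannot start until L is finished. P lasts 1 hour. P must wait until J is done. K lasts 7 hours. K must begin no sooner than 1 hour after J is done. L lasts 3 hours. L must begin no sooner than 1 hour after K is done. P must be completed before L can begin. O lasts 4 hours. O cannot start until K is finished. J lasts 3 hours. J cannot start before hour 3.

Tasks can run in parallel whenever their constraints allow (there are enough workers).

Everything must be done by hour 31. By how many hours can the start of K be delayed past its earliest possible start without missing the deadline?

After its own release at hour 3, J can start at hour 3 and finishes at hour 6.
K waits on J (finishes hour 6, plus 1-hour gap → hour 7), so it starts at hour 7 and finishes at 7 + 7 = hour 14.

Working backward from the deadline:
Nothing follows N; the deadline of hour 31 is its only limit. It must start by 31 − 4 = hour 27.
Since N (must start by hour 27, minus 2-hour gap → hour 25) depends on it, M must finish by hour 25. Backing off its 2-hour duration gives a latest start of hour 23.
L has several dependents: M (must start by hour 23, minus 1-hour gap → hour 22); N (must start by hour 27). The earliest of those limits is hour 22, so L must start by 22 − 3 = hour 19.
Since M (must start by hour 23) depends on it, O must finish by hour 23. Backing off its 4-hour duration gives a latest start of hour 19.
For K: L (must start by hour 19, minus 1-hour gap → hour 18); M (must start by hour 23, minus 3-hour gap → hour 20); O (must start by hour 19). The most restrictive is hour 18; with a 7-hour duration, K must start by hour 11.
So K can start as early as hour 7 and as late as hour 11, giving 11 − 7 = 4 hours of slack.

4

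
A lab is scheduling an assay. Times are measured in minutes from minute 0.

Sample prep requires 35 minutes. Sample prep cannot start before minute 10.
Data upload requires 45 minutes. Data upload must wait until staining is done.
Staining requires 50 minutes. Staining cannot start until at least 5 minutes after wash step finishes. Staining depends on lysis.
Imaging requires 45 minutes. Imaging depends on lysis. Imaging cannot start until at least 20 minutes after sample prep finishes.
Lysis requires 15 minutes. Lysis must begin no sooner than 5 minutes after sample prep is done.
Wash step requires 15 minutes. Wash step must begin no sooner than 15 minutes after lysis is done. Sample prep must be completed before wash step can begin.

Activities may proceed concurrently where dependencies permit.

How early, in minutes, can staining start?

Sample prep cannot begin until its own release at minute 10. It runs from minute 10 to 10 + 35 = minute 45.
After sample prep (finishes minute 45, plus 5-minute gap → minute 50), lysis can start at minute 50 and finishes at minute 65.
Wash step cannot start until lysis (finishes minute 65, plus 15-minute gap → minute 80); sample prep (finishes minute 45). The controlling bound is minute 80, so wash step finishes at 80 + 15 = minute 95.
Staining waits on wash step (finishes minute 95, plus 5-minute gap → minute 100); lysis (finishes minute 65). The latest of these is minute 100, which is the earliest staining can start.

100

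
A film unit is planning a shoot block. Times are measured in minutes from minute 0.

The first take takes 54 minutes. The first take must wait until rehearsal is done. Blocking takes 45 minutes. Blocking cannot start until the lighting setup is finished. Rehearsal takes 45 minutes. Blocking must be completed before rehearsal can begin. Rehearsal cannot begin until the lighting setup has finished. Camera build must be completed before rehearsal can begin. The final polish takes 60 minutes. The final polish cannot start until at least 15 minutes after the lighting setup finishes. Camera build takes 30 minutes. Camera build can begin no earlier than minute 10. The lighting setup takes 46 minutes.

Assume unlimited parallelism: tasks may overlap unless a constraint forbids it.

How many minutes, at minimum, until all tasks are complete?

190

Camera build cannot begin until its own release at minute 10. It runs from minute 10 to 10 + 30 = minute 40.
Nothing blocks the lighting setup, so it runs from minute 0 to minute 46.
The final polish waits on the lighting setup (finishes minute 46, plus 15-minute gap → minute 61), so it starts at minute 61 and finishes at 61 + 60 = minute 121.
Blocking waits on the lighting setup (finishes minute 46), so it starts at minute 46 and finishes at 46 + 45 = minute 91.
Rehearsal needs all of blocking (finishes minute 91); the lighting setup (finishes minute 46); camera build (finishes minute 40). That puts its earliest start at minute 91; it finishes at 91 + 45 = minute 136.
After rehearsal (finishes minute 136), the first take can start at minute 136 and finishes at minute 190.
All tasks are finished once the last one completes. Finish times: The lighting setup at 46, Camera build at 40, Blocking at 91, Rehearsal at 136, The final polish at 121, The first take at 190. The latest is minute 190.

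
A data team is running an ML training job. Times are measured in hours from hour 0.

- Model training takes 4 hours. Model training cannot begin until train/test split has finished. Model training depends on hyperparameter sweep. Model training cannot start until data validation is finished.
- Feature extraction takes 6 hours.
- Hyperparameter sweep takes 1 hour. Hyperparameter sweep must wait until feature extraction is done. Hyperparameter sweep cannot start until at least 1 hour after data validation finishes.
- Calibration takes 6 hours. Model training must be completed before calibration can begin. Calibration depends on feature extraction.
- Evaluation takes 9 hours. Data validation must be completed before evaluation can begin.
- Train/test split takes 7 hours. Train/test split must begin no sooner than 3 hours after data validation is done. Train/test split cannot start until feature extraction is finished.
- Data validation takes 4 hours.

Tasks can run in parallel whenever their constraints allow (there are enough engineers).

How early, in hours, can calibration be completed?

24

Nothing blocks feature extraction, so it runs from hour 0 to hour 6.
Data validation has no prerequisites, so it starts at hour 0 and finishes at hour 4.
Hyperparameter sweep cannot start until feature extraction (finishes hour 6); data validation (finishes hour 4, plus 1-hour gap → hour 5). The controlling bound is hour 6, so hyperparameter sweep finishes at 6 + 1 = hour 7.
For train/test split: data validation (finishes hour 4, plus 3-hour gap → hour 7); feature extraction (finishes hour 6). Taking the maximum gives a start of hour 7, and it finishes at 7 + 7 = hour 14.
Model training has to wait for train/test split (finishes hour 14); hyperparameter sweep (finishes hour 7); data validation (finishes hour 4). The latest of these is hour 14, so model training runs hour 14 to 14 + 4 = hour 18.
Calibration cannot start until model training (finishes hour 18); feature extraction (finishes hour 6). The controlling bound is hour 18, so calibration finishes at 18 + 6 = hour 24.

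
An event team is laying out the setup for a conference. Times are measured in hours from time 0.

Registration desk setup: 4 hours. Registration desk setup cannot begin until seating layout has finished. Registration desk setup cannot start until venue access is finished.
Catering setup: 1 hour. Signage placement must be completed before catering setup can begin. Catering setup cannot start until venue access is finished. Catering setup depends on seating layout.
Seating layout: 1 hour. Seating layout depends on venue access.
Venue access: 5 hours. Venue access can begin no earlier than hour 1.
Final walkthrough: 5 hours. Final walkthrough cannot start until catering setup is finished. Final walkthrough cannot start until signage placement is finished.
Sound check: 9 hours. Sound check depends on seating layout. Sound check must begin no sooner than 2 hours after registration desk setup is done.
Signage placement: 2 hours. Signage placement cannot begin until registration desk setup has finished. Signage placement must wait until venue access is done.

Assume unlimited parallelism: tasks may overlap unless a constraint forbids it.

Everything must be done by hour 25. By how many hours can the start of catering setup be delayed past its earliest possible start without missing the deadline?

6

After its own release at hour 1, venue access can start at hour 1 and finishes at hour 6.
Seating layout cannot begin until venue access (finishes hour 6). It runs from hour 6 to 6 + 1 = hour 7.
Registration desk setup cannot start until seating layout (finishes hour 7); venue access (finishes hour 6). The controlling bound is hour 7, so registration desk setup finishes at 7 + 4 = hour 11.
For signage placement: registration desk setup (finishes hour 11); venue access (finishes hour 6). Taking the maximum gives a start of hour 11, and it finishes at 11 + 2 = hour 13.
Catering setup cannot start until signage placement (finishes hour 13); venue access (finishes hour 6); seating layout (finishes hour 7). The controlling bound is hour 13, so catering setup finishes at 13 + 1 = hour 14.

Working backward from the deadline:
To finish by hour 25, final walkthrough (duration 5) must start no later than hour 20.
Since final walkthrough (must start by hour 20) depends on it, catering setup must finish by hour 20. Backing off its 1-hour duration gives a latest start of hour 19.
So catering setup can start as early as hour 13 and as late as hour 19, giving 19 − 13 = 6 hours of slack.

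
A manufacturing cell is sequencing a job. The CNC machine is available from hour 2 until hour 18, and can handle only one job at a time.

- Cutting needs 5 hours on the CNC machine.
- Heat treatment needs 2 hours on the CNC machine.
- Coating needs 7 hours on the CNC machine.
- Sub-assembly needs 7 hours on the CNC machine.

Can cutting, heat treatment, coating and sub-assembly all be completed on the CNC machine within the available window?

The CNC machine window is 18 − 2 = 16 hours.
Running back to back, the jobs need 5 + 2 + 7 + 7 = 21 hours on the CNC machine.
Since 21 > 16, they cannot all fit.

No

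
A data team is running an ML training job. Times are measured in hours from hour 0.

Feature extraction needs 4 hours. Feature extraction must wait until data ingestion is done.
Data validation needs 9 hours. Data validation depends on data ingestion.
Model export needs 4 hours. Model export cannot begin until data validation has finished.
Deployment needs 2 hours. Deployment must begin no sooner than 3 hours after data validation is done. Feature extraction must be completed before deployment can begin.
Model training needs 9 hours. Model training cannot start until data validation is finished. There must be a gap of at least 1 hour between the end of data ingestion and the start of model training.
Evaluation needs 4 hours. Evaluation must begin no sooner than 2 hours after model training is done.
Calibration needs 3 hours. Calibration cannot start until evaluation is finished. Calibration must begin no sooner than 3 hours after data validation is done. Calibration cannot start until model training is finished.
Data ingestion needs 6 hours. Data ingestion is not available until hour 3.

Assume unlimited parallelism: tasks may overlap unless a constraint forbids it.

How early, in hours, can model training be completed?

Data ingestion cannot begin until its own release at hour 3. It runs from hour 3 to 3 + 6 = hour 9.
Data validation waits on data ingestion (finishes hour 9), so it starts at hour 9 and finishes at 9 + 9 = hour 18.
For model training: data validation (finishes hour 18); data ingestion (finishes hour 9, plus 1-hour gap → hour 10). Taking the maximum gives a start of hour 18, and it finishes at 18 + 9 = hour 27.

27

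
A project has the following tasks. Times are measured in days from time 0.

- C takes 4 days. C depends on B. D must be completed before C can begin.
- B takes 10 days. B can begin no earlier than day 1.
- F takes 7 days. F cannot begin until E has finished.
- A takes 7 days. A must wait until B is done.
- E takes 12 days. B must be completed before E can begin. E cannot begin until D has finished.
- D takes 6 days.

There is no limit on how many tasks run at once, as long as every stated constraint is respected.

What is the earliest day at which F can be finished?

D has no prerequisites, so it starts at day 0 and finishes at day 6.
B cannot begin until its own release at day 1. It runs from day 1 to 1 + 10 = day 11.
For E: B (finishes day 11); D (finishes day 6). Taking the maximum gives a start of day 11, and it finishes at 11 + 12 = day 23.
After E (finishes day 23), F can start at day 23 and finishes at day 30.

30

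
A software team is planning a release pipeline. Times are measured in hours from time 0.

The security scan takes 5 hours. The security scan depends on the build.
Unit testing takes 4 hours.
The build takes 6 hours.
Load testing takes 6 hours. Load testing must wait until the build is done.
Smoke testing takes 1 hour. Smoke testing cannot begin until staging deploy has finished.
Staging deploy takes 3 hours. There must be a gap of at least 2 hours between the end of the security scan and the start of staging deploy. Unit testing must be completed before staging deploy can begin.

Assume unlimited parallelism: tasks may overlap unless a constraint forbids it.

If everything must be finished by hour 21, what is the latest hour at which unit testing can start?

13

To finish by hour 21, smoke testing (duration 1) must start no later than hour 20.
Staging deploy has to be done before smoke testing (must start by hour 20). That means finishing by hour 20, i.e. starting by 20 − 3 = hour 17.
Unit testing has to be done before staging deploy (must start by hour 17). That means finishing by hour 17, i.e. starting by 17 − 4 = hour 13.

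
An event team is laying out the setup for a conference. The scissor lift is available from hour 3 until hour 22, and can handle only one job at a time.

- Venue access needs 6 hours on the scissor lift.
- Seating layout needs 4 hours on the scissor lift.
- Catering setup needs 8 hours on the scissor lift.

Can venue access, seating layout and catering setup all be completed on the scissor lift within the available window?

Yes

The scissor lift window is 22 − 3 = 19 hours.
Running back to back, the jobs need 6 + 4 + 8 = 18 hours on the scissor lift.
Since 18 ≤ 19, they fit within the window.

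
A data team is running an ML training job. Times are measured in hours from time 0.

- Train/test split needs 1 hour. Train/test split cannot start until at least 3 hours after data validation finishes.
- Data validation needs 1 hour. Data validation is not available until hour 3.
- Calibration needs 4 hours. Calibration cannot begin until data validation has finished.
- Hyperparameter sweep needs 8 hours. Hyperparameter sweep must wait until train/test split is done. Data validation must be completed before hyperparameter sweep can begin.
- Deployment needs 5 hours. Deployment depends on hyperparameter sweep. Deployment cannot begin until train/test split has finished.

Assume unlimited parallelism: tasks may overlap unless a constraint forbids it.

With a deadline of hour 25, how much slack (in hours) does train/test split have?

4

Data validation waits on its own release at hour 3, so it starts at hour 3 and finishes at 3 + 1 = hour 4.
Train/test split cannot begin until data validation (finishes hour 4, plus 3-hour gap → hour 7). It runs from hour 7 to 7 + 1 = hour 8.

Working backward from the deadline:
To finish by hour 25, deployment (duration 5) must start no later than hour 20.
Hyperparameter sweep has to be done before deployment (must start by hour 20). That means finishing by hour 20, i.e. starting by 20 − 8 = hour 12.
For train/test split: hyperparameter sweep (must start by hour 12); deployment (must start by hour 20). The most restrictive is hour 12; with a 1-hour duration, train/test split must start by hour 11.
So train/test split can start as early as hour 7 and as late as hour 11, giving 11 − 7 = 4 hours of slack.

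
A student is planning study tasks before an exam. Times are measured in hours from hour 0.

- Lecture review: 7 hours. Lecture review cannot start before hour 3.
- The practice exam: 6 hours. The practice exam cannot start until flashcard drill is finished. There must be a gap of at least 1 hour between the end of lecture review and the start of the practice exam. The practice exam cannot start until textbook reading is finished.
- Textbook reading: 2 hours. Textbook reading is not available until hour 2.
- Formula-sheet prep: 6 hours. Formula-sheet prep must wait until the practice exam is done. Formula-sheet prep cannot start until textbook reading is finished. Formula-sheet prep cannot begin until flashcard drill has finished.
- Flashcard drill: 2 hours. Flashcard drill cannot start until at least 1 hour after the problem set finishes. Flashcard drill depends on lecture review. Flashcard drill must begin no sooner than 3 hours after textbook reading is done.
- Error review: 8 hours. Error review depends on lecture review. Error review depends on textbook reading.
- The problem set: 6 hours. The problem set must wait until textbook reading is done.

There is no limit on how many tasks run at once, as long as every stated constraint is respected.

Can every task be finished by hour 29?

Yes

After its own release at hour 3, lecture review can start at hour 3 and finishes at hour 10.
Textbook reading cannot begin until its own release at hour 2. It runs from hour 2 to 2 + 2 = hour 4.
Error review needs all of lecture review (finishes hour 10); textbook reading (finishes hour 4). That puts its earliest start at hour 10; it finishes at 10 + 8 = hour 18.
After textbook reading (finishes hour 4), the problem set can start at hour 4 and finishes at hour 10.
Flashcard drill needs all of the problem set (finishes hour 10, plus 1-hour gap → hour 11); lecture review (finishes hour 10); textbook reading (finishes hour 4, plus 3-hour gap → hour 7). That puts its earliest start at hour 11; it finishes at 11 + 2 = hour 13.
For the practice exam: flashcard drill (finishes hour 13); lecture review (finishes hour 10, plus 1-hour gap → hour 11); textbook reading (finishes hour 4). Taking the maximum gives a start of hour 13, and it finishes at 13 + 6 = hour 19.
For formula-sheet prep: the practice exam (finishes hour 19); textbook reading (finishes hour 4); flashcard drill (finishes hour 13). Taking the maximum gives a start of hour 19, and it finishes at 19 + 6 = hour 25.
Every task is finished by hour 25, which is no later than the deadline of 29, so the schedule is feasible.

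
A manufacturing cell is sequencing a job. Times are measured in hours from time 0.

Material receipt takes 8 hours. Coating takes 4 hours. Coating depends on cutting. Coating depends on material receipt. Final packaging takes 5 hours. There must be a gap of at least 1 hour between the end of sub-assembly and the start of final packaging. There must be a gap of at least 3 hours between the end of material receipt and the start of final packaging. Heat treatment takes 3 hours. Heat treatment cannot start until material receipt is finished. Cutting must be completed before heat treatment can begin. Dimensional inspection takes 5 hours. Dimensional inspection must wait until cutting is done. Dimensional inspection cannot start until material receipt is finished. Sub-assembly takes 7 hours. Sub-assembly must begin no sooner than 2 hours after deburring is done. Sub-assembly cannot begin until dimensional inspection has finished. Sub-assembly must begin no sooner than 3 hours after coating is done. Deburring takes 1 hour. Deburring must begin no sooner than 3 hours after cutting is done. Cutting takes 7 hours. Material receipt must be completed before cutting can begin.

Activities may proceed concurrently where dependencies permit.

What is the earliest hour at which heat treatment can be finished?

Nothing blocks material receipt, so it runs from hour 0 to hour 8.
Cutting cannot begin until material receipt (finishes hour 8). It runs from hour 8 to 8 + 7 = hour 15.
Heat treatment has to wait for material receipt (finishes hour 8); cutting (finishes hour 15). The latest of these is hour 15, so heat treatment runs hour 15 to 15 + 3 = hour 18.

18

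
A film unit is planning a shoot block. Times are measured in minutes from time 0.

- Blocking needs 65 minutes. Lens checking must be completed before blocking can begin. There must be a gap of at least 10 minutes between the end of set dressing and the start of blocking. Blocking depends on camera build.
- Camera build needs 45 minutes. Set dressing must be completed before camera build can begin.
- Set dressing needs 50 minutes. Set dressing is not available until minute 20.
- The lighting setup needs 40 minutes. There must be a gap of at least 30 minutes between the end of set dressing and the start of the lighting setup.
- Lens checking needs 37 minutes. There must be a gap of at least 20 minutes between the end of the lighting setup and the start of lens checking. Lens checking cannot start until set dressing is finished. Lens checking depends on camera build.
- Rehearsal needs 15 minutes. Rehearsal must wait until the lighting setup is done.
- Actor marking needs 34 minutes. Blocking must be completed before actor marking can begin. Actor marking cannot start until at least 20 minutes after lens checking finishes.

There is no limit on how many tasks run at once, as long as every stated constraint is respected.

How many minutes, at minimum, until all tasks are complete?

After its own release at minute 20, set dressing can start at minute 20 and finishes at minute 70.
Camera build cannot begin until set dressing (finishes minute 70). It runs from minute 70 to 70 + 45 = minute 115.
After set dressing (finishes minute 70, plus 30-minute gap → minute 100), the lighting setup can start at minute 100 and finishes at minute 140.
After the lighting setup (finishes minute 140), rehearsal can start at minute 140 and finishes at minute 155.
Lens checking cannot start until the lighting setup (finishes minute 140, plus 20-minute gap → minute 160); set dressing (finishes minute 70); camera build (finishes minute 115). The controlling bound is minute 160, so lens checking finishes at 160 + 37 = minute 197.
For blocking: lens checking (finishes minute 197); set dressing (finishes minute 70, plus 10-minute gap → minute 80); camera build (finishes minute 115). Taking the maximum gives a start of minute 197, and it finishes at 197 + 65 = minute 262.
Actor marking cannot start until blocking (finishes minute 262); lens checking (finishes minute 197, plus 20-minute gap → minute 217). The controlling bound is minute 262, so actor marking finishes at 262 + 34 = minute 296.
All tasks are finished once the last one completes. Finish times: Set dressing at 70, The lighting setup at 140, Camera build at 115, Lens checking at 197, Blocking at 262, Actor marking at 296, Rehearsal at 155. The latest is minute 296.

296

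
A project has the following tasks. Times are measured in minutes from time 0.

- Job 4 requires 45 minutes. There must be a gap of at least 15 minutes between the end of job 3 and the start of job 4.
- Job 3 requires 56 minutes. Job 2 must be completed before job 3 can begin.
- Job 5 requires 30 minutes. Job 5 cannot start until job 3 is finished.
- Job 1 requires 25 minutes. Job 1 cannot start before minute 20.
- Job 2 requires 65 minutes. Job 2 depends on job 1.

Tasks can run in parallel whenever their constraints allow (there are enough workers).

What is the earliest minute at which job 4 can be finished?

226

Job 1 waits on its own release at minute 20, so it starts at minute 20 and finishes at 20 + 25 = minute 45.
Job 2 waits on job 1 (finishes minute 45), so it starts at minute 45 and finishes at 45 + 65 = minute 110.
After job 2 (finishes minute 110), job 3 can start at minute 110 and finishes at minute 166.
After job 3 (finishes minute 166, plus 15-minute gap → minute 181), job 4 can start at minute 181 and finishes at minute 226.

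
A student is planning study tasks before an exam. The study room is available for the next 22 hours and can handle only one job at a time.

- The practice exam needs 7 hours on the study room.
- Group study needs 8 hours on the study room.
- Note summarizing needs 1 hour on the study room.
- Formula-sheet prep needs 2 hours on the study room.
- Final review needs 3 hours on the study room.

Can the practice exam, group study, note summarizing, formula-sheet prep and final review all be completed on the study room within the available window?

Yes

Running back to back, the jobs need 7 + 8 + 1 + 2 + 3 = 21 hours on the study room.
Since 21 ≤ 22, they fit within the window.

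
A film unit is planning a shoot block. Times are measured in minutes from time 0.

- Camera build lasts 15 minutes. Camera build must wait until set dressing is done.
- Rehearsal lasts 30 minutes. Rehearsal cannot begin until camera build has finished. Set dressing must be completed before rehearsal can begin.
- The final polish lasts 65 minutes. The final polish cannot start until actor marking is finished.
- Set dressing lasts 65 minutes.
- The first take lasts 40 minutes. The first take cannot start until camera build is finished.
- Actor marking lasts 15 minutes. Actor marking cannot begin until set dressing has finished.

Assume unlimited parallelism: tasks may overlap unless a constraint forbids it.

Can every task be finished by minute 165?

Set dressing has no prerequisites, so it starts at minute 0 and finishes at minute 65.
Actor marking cannot begin until set dressing (finishes minute 65). It runs from minute 65 to 65 + 15 = minute 80.
The final polish waits on actor marking (finishes minute 80), so it starts at minute 80 and finishes at 80 + 65 = minute 145.
Camera build waits on set dressing (finishes minute 65), so it starts at minute 65 and finishes at 65 + 15 = minute 80.
After camera build (finishes minute 80), the first take can start at minute 80 and finishes at minute 120.
Rehearsal needs all of camera build (finishes minute 80); set dressing (finishes minute 65). That puts its earliest start at minute 80; it finishes at 80 + 30 = minute 110.
Every task is finished by minute 145, which is no later than the deadline of 165, so the schedule is feasible.

Yes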